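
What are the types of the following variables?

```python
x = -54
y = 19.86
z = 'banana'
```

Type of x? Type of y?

x is int; y is float

int, float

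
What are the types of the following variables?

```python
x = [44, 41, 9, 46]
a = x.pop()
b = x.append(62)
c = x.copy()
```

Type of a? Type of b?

list.pop() returns the element (int); list.append() returns None

int, NoneType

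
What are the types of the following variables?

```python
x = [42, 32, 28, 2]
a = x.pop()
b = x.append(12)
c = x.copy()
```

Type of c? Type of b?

list.copy() returns list; list.append() returns None

list, NoneType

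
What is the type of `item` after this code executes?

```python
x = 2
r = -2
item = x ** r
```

int ** negative int returns float

float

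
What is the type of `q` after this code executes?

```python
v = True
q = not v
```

'not' always returns bool

bool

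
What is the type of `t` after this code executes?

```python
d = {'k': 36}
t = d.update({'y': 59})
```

dict.update() returns None

NoneType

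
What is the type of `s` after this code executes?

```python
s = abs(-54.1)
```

abs() of float returns float

float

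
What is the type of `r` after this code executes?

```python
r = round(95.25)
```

round() with no ndigits arg returns int

int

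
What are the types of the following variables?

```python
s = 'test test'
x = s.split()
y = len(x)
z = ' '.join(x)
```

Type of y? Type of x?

len() returns int; str.split() returns list

int, list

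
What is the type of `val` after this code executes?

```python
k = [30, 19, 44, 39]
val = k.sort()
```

list.sort() returns None (sorts in place)

NoneType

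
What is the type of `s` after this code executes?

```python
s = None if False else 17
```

Ternary: condition is False, else branch (17) taken → int

int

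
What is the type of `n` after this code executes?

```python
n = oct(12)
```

oct() returns str representation

str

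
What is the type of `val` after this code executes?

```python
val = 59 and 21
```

'and' returns the last value when all truthy (21, which is int)

int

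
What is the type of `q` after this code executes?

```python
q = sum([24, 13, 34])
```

sum() of ints returns int

int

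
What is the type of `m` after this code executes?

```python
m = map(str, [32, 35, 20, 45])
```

map() returns a map iterator object

map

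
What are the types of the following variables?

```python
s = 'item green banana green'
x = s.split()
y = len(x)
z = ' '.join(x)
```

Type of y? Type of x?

len() returns int; str.split() returns list

int, list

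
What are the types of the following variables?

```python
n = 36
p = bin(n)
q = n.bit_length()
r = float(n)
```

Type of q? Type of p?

int.bit_length() returns int; bin() returns str

int, str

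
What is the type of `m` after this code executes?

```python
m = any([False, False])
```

any() returns bool

bool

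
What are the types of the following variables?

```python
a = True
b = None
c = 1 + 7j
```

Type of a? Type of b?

a is bool; b is NoneType

bool, NoneType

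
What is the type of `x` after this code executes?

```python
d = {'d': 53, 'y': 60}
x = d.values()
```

.values() returns a dict_values view object

dict_values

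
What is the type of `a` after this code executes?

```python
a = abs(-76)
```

abs() of int returns int

int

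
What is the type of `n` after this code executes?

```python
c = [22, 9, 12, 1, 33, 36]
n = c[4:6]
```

Slicing a list always returns a list

list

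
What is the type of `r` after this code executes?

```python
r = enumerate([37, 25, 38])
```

enumerate() returns an enumerate iterator object

enumerate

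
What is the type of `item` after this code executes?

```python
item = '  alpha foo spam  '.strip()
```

str.strip() returns str

str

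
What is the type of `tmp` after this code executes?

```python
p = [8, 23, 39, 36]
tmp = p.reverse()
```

list.reverse() returns None

NoneType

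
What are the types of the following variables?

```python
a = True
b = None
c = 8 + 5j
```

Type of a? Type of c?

a is bool; c is complex

bool, complex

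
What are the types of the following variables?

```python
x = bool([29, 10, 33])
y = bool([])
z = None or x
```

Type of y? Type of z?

bool() returns bool; None or <bool> returns the bool

bool, bool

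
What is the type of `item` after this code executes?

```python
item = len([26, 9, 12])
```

len() always returns int

int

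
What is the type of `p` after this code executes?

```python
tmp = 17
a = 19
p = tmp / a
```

int / int always returns float in Python 3 (17 / 19 = 0.894737)

float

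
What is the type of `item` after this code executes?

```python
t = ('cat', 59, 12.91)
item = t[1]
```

Index 1 of tuple is 59 which is int

int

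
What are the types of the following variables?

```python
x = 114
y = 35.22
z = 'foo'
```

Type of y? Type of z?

y is float; z is str

float, str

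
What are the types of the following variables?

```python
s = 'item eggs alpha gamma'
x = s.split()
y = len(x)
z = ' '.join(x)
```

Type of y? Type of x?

len() returns int; str.split() returns list

int, list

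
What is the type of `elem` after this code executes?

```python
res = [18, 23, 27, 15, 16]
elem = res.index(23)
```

list.index() returns int

int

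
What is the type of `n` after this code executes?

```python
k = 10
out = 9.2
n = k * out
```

int * float returns float (10 * 9.2 = 92.0)

float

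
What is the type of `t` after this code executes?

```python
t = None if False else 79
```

Ternary: condition is False, else branch (79) taken → int

int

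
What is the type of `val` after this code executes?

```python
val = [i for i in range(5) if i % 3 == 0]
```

A list comprehension [...] produces a list

list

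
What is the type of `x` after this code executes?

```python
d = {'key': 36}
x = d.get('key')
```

dict.get() returns the value (int) when key is found

int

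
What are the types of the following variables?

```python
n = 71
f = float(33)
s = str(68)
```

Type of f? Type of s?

f is float; s is str

float, str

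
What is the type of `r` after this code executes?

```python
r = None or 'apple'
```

'or' with None returns the other value ('apple', str)

str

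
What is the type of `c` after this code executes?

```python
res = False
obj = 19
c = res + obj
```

bool + int returns int (False is 0, so 0 + 19 = 19)

int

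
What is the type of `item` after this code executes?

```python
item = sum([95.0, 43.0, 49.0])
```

sum() of floats returns float

float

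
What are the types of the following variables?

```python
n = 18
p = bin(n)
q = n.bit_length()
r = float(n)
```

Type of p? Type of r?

bin() returns str; float() returns float

str, float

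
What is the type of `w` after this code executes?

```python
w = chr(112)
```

chr() returns str (single character)

str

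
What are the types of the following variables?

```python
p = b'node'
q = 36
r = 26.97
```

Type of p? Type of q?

p is bytes; q is int

bytes, int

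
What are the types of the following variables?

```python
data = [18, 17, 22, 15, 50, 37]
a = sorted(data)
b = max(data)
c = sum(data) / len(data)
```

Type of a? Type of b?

sorted() returns list; max of ints returns int

list, int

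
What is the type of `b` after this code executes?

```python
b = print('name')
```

print() returns None

NoneType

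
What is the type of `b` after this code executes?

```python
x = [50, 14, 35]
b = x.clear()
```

list.clear() returns None

NoneType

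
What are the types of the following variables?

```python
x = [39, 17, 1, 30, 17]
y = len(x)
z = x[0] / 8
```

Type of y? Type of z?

len() returns int; int / int returns float

int, float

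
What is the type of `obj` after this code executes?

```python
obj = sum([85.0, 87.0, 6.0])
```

sum() of floats returns float

float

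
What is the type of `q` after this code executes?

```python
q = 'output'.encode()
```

str.encode() returns bytes

bytes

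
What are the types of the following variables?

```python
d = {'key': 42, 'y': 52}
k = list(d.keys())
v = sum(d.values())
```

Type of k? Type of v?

list(...) returns list; sum of int values returns int

list, int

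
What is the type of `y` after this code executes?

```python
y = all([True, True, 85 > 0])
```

all() returns bool

bool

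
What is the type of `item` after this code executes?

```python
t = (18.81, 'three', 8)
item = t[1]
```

Index 1 of tuple is 'three' which is str

str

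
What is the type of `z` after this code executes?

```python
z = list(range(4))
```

list(range(...)) returns list

list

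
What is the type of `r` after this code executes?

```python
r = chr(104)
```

chr() returns str (single character)

str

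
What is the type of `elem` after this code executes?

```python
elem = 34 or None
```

'or' returns first truthy value (34, int)

int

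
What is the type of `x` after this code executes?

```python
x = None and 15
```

'and' returns first falsy value (None)

NoneType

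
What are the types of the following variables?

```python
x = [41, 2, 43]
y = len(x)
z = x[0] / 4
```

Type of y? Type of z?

len() returns int; int / int returns float

int, float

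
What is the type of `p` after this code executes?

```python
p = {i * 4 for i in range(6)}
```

A set comprehension {expr for x in iterable} produces a set

set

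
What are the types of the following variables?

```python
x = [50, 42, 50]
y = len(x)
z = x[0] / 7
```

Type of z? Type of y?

int / int returns float; len() returns int

float, int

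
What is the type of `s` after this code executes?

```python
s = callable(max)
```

callable() returns bool

bool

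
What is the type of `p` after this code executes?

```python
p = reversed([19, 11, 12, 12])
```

reversed() on a list returns a list_reverseiterator

list_reverseiterator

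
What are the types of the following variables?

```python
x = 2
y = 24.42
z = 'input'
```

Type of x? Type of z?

x is int; z is str

int, str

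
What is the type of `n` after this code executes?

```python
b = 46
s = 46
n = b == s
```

Equality comparison returns bool

bool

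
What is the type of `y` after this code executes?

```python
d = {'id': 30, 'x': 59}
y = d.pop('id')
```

dict.pop() returns the value (int)

int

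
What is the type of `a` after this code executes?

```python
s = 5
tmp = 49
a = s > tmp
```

Comparison operators return bool

bool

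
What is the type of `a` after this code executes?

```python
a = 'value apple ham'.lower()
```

str.lower() returns str

str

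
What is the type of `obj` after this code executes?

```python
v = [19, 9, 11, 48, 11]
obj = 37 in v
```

'in' operator returns bool

bool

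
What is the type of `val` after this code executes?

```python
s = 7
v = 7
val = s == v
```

Equality comparison returns bool

bool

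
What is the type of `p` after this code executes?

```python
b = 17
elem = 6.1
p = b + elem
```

int + float returns float (17 + 6.1 = 23.1)

float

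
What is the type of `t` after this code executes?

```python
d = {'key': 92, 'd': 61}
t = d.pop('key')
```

dict.pop() returns the value (int)

int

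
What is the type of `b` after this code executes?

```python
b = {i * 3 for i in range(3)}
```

A set comprehension {expr for x in iterable} produces a set

set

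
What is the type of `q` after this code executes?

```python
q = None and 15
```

'and' returns first falsy value (None)

NoneType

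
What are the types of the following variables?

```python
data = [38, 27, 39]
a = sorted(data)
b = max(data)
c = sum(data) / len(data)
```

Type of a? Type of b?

sorted() returns list; max of ints returns int

list, int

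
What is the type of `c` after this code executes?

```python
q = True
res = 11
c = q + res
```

bool + int returns int (True is 1, so 1 + 11 = 12)

int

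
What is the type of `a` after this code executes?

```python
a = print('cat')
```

print() returns None

NoneType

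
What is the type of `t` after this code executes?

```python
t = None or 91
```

'or' with None returns the other value (91, int)

int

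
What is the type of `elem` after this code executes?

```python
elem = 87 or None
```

'or' returns first truthy value (87, int)

int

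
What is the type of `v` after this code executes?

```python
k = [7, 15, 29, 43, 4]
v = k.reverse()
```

list.reverse() returns None

NoneType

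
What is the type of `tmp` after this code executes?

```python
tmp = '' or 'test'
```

'or' returns first truthy value ('test', which is str)

str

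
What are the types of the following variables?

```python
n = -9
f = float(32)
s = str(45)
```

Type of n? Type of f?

n is int; f is float

int, float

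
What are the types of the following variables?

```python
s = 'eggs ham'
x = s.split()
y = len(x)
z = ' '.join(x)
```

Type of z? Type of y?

str.join() returns str; len() returns int

str, int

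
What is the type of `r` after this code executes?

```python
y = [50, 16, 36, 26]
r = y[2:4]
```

Slicing a list always returns a list

list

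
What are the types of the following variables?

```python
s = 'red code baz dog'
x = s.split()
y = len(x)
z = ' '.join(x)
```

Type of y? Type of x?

len() returns int; str.split() returns list

int, list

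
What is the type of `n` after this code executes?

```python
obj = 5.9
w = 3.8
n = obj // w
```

float // float returns float (floor division preserves float type)

float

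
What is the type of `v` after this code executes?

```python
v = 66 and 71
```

'and' returns the last value when all truthy (71, which is int)

int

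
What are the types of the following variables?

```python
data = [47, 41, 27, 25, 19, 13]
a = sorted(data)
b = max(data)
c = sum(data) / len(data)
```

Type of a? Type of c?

sorted() returns list; int / int returns float

list, float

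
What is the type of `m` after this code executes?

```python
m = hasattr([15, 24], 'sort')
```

hasattr() returns bool

bool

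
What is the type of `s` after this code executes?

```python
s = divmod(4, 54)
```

divmod() returns a tuple (quotient, remainder)

tuple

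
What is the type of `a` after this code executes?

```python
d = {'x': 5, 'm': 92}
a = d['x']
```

Accessing dict[str, int] with key 'x' returns int value 5

int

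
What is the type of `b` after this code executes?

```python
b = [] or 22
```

'or' returns first truthy value (22, which is int)

int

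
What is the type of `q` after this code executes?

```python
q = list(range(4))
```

list(range(...)) returns list

list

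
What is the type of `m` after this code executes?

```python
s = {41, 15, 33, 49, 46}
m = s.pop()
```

Popping from a set of ints returns int

int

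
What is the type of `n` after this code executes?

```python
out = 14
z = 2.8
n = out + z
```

int + float returns float (14 + 2.8 = 16.8)

float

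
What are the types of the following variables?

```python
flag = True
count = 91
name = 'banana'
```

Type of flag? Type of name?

flag is bool; name is str

bool, str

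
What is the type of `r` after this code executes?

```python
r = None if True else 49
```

Ternary: condition is True, if branch (None) taken → NoneType

NoneType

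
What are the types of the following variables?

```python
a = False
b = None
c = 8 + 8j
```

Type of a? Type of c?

a is bool; c is complex

bool, complex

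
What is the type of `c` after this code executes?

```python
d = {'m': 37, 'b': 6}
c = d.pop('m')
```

dict.pop() returns the value (int)

int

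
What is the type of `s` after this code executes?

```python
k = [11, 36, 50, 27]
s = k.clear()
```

list.clear() returns None

NoneType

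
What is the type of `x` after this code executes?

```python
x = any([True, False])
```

any() returns bool

bool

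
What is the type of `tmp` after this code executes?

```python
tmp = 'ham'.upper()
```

str.upper() returns str

str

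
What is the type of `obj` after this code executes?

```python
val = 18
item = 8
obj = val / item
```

int / int always returns float in Python 3 (18 / 8 = 2.25)

float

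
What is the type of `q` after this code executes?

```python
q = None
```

None has type NoneType

NoneType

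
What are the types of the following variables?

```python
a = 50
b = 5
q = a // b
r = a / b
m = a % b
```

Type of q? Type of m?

int // int returns int; int % int returns int

int, int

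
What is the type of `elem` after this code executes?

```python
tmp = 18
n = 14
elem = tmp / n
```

int / int always returns float in Python 3 (18 / 14 = 1.28571)

float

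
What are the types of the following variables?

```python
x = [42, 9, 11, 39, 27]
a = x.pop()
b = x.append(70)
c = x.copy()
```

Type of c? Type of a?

list.copy() returns list; list.pop() returns the element (int)

list, int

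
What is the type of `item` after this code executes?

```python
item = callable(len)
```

callable() returns bool

bool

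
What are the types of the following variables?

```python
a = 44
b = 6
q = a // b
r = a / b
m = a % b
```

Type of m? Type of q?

int % int returns int; int // int returns int

int, int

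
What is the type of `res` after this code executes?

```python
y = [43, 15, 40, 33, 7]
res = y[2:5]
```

Slicing a list always returns a list

list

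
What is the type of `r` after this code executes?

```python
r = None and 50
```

'and' returns first falsy value (None)

NoneType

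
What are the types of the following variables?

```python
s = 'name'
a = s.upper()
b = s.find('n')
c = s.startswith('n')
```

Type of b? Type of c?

str.find() returns int; str.startswith() returns bool

int, bool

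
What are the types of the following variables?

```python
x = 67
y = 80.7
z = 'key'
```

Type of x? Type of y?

x is int; y is float

int, float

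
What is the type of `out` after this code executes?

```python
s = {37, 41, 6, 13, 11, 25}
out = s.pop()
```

Popping from a set of ints returns int

int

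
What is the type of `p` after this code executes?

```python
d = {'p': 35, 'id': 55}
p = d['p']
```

Accessing dict[str, int] with key 'p' returns int value 35

int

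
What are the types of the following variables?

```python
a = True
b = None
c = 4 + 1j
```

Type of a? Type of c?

a is bool; c is complex

bool, complex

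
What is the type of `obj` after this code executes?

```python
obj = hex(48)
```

hex() returns str representation

str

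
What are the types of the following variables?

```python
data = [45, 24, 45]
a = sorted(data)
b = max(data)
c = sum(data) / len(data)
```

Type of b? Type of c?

max of ints returns int; int / int returns float

int, float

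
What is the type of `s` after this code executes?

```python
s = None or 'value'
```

'or' with None returns the other value ('value', str)

str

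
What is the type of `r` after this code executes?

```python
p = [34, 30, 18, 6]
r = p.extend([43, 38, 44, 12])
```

list.extend() returns None

NoneType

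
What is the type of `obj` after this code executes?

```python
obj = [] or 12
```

'or' returns first truthy value (12, which is int)

int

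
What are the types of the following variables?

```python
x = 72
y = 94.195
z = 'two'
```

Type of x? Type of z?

x is int; z is str

int, str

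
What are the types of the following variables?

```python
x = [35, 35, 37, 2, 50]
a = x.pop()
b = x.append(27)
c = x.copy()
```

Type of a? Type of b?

list.pop() returns the element (int); list.append() returns None

int, NoneType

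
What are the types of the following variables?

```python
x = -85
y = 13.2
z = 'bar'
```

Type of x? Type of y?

x is int; y is float

int, float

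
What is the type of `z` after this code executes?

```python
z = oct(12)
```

oct() returns str representation

str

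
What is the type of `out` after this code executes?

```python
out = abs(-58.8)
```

abs() of float returns float

float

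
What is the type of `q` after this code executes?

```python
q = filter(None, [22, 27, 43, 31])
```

filter() returns a filter iterator object

filter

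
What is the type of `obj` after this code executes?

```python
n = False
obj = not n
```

'not' always returns bool

bool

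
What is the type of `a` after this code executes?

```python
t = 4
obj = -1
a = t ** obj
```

int ** negative int returns float

float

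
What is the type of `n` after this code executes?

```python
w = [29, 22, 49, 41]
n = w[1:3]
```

Slicing a list always returns a list

list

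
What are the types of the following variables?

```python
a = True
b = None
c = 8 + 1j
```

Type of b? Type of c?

b is NoneType; c is complex

NoneType, complex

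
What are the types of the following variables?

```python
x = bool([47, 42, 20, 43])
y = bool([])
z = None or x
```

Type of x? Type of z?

bool() returns bool; None or <bool> returns the bool

bool, bool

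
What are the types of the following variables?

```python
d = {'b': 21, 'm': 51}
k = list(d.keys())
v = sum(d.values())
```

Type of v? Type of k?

sum of int values returns int; list(...) returns list

int, list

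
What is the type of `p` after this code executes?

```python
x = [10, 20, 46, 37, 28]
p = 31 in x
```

'in' operator returns bool

bool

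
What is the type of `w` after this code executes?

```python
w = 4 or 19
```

'or' returns the first truthy value (4, which is int)

int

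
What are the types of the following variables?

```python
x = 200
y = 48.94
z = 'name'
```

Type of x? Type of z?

x is int; z is str

int, str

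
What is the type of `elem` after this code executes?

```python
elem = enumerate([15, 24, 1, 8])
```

enumerate() returns an enumerate iterator object

enumerate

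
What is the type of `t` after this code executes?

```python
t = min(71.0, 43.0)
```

min() of floats returns float

float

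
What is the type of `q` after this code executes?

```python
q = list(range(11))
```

list(range(...)) returns list

list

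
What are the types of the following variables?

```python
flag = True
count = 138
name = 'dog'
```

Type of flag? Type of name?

flag is bool; name is str

bool, str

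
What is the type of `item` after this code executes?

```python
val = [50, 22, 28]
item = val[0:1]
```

Slicing a list always returns a list

list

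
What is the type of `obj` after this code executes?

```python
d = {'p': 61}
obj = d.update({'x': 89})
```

dict.update() returns None

NoneType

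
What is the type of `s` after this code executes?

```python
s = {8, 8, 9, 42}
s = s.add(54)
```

set.add() returns None (mutates in place)

NoneType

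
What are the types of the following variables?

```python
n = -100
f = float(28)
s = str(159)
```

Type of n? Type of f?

n is int; f is float

int, float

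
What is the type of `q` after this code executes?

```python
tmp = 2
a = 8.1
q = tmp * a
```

int * float returns float (2 * 8.1 = 16.2)

float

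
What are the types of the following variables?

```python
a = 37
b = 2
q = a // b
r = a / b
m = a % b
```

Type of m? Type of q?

int % int returns int; int // int returns int

int, int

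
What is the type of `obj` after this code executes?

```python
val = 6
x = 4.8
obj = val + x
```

int + float returns float (6 + 4.8 = 10.8)

float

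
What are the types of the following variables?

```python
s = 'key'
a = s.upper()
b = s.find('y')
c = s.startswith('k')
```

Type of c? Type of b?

str.startswith() returns bool; str.find() returns int

bool, int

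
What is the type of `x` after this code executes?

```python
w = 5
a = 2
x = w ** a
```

int ** positive int returns int (5 ** 2 = 25)

int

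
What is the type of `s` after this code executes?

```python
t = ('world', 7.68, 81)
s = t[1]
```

Index 1 of tuple is 7.68 which is float

float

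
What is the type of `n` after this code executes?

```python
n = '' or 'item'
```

'or' returns first truthy value ('item', which is str)

str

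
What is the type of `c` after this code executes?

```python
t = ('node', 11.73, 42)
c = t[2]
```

Index 2 of tuple is 42 which is int

int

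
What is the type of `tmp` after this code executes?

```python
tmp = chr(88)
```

chr() returns str (single character)

str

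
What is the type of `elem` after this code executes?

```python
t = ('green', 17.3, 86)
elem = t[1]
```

Index 1 of tuple is 17.3 which is float

float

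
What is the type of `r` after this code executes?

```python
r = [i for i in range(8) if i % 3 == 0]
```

A list comprehension [...] produces a list

list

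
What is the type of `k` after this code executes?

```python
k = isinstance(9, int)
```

isinstance() returns bool

bool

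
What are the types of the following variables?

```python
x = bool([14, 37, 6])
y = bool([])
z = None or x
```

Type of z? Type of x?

None or <bool> returns the bool; bool() returns bool

bool, bool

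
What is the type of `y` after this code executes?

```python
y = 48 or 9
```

'or' returns the first truthy value (48, which is int)

int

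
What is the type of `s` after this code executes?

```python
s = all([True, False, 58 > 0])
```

all() returns bool

bool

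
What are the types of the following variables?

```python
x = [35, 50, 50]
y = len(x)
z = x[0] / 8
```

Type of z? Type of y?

int / int returns float; len() returns int

float, int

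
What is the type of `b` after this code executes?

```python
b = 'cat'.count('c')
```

str.count() returns int

int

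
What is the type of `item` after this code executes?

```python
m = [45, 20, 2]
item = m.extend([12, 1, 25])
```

list.extend() returns None

NoneType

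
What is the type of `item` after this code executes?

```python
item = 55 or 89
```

'or' returns the first truthy value (55, which is int)

int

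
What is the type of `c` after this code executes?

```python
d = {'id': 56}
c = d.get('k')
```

dict.get() returns None when key 'k' is not found and no default given

NoneType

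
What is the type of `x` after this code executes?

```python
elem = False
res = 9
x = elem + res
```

bool + int returns int (False is 0, so 0 + 9 = 9)

int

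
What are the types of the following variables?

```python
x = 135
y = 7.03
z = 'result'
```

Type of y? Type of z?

y is float; z is str

float, str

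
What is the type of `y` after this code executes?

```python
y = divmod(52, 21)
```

divmod() returns a tuple (quotient, remainder)

tuple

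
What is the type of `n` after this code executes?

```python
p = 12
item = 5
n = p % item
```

int % int returns int (12 % 5 = 2)

int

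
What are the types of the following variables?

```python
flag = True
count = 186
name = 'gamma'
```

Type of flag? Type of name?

flag is bool; name is str

bool, str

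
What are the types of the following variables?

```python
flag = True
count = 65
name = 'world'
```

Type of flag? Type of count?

flag is bool; count is int

bool, int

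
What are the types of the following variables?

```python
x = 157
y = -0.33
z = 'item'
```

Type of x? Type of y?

x is int; y is float

int, float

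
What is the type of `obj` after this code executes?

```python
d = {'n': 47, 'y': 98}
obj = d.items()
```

dict.items() returns a dict_items view

dict_items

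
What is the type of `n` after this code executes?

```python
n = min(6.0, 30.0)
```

min() of floats returns float

float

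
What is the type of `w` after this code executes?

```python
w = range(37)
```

range() returns a range object

range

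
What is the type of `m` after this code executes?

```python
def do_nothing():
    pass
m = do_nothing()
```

A function with no return statement returns None

NoneType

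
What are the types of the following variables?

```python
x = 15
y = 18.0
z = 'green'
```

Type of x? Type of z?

x is int; z is str

int, str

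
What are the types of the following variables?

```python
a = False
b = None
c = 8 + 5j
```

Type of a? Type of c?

a is bool; c is complex

bool, complex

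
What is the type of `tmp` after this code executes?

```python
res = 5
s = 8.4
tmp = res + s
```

int + float returns float (5 + 8.4 = 13.4)

float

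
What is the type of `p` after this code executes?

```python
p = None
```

None has type NoneType

NoneType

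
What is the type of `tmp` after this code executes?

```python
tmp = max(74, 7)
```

max() of ints returns int

int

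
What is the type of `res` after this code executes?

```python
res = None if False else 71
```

Ternary: condition is False, else branch (71) taken → int

int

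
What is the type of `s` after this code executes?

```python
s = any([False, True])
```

any() returns bool

bool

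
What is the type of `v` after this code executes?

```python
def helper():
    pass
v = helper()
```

A function with no return statement returns None

NoneType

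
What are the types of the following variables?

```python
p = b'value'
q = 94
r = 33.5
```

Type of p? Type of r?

p is bytes; r is float

bytes, float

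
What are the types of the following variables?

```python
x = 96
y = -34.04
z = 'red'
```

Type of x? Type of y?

x is int; y is float

int, float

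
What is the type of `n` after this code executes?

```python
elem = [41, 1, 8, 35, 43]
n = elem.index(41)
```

list.index() returns int

int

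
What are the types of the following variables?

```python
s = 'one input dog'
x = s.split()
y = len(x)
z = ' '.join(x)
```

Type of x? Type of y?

str.split() returns list; len() returns int

list, int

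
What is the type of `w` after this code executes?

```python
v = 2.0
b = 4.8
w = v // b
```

float // float returns float (floor division preserves float type)

float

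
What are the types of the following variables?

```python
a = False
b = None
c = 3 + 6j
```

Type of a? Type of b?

a is bool; b is NoneType

bool, NoneType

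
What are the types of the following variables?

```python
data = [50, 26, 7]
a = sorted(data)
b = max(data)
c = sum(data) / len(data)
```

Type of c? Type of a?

int / int returns float; sorted() returns list

float, list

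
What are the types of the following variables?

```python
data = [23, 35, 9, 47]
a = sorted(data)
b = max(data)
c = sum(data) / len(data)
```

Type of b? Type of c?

max of ints returns int; int / int returns float

int, float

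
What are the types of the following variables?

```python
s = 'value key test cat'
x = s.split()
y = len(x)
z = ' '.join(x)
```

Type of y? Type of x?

len() returns int; str.split() returns list

int, list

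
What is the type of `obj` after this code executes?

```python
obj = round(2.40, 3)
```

round() with ndigits arg returns float

float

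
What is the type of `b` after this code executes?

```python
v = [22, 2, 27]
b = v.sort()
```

list.sort() returns None (sorts in place)

NoneType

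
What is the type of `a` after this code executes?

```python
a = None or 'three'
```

'or' with None returns the other value ('three', str)

str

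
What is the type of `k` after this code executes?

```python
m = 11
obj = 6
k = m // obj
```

int // int returns int (11 // 6 = 1)

int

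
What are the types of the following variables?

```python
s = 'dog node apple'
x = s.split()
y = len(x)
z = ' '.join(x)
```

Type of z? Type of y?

str.join() returns str; len() returns int

str, int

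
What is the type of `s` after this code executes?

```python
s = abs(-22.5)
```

abs() of float returns float

float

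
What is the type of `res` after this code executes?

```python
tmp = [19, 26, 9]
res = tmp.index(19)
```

list.index() returns int

int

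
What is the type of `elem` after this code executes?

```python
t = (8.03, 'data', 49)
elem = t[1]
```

Index 1 of tuple is 'data' which is str

str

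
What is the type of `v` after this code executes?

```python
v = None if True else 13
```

Ternary: condition is True, if branch (None) taken → NoneType

NoneType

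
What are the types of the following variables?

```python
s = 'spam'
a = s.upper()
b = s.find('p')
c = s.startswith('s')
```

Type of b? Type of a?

str.find() returns int; str.upper() returns str

int, str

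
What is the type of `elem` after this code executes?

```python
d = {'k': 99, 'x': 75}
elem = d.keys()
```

.keys() returns a dict_keys view object

dict_keys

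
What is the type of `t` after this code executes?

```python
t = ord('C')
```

ord() returns int (Unicode code point)

int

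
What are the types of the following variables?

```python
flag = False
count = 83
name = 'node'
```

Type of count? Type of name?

count is int; name is str

int, str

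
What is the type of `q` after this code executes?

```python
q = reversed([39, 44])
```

reversed() on a list returns a list_reverseiterator

list_reverseiterator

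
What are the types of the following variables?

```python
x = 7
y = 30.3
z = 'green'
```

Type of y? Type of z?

y is float; z is str

float, str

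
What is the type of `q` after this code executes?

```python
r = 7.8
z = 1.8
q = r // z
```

float // float returns float (floor division preserves float type)

float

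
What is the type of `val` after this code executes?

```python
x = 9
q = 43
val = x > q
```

Comparison operators return bool

bool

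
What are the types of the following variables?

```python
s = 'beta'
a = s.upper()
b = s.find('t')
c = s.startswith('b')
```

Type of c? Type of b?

str.startswith() returns bool; str.find() returns int

bool, int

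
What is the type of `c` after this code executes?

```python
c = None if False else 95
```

Ternary: condition is False, else branch (95) taken → int

int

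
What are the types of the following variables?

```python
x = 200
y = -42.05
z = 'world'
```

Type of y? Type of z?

y is float; z is str

float, str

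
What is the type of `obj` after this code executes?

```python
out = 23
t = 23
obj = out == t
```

Equality comparison returns bool

bool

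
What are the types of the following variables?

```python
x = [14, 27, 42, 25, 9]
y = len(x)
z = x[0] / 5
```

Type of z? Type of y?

int / int returns float; len() returns int

float, int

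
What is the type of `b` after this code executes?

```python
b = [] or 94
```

'or' returns first truthy value (94, which is int)

int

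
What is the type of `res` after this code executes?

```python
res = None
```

None has type NoneType

NoneType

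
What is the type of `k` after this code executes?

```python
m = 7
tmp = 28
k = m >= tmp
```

Comparison operators return bool

bool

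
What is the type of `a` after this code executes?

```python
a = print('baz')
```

print() returns None

NoneType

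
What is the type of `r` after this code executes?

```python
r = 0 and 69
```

'and' returns the first falsy value (0, which is int)

int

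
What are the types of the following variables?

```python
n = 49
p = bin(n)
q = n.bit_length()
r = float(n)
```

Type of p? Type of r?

bin() returns str; float() returns float

str, float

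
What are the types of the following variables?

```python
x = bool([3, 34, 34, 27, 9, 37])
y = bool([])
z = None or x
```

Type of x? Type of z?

bool() returns bool; None or <bool> returns the bool

bool, bool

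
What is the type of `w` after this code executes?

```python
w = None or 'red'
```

'or' with None returns the other value ('red', str)

str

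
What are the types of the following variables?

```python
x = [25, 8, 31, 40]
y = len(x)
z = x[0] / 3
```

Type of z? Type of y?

int / int returns float; len() returns int

float, int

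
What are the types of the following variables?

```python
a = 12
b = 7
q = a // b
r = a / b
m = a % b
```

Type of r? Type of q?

int / int returns float; int // int returns int

float, int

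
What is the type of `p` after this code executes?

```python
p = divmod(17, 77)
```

divmod() returns a tuple (quotient, remainder)

tuple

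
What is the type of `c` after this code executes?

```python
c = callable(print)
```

callable() returns bool

bool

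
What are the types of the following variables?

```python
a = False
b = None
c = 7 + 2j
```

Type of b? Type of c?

b is NoneType; c is complex

NoneType, complex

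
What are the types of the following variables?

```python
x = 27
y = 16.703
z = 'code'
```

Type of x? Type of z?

x is int; z is str

int, str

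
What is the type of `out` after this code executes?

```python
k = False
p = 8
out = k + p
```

bool + int returns int (False is 0, so 0 + 8 = 8)

int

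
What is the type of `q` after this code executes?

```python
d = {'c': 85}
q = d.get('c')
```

dict.get() returns the value (int) when key is found

int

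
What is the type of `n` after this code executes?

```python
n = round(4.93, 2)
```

round() with ndigits arg returns float

float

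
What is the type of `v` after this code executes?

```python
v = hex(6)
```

hex() returns str representation

str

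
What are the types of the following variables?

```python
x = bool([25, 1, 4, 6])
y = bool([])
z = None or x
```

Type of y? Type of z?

bool() returns bool; None or <bool> returns the bool

bool, bool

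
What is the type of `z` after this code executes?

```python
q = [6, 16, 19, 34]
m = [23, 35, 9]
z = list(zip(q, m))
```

list(zip(...)) returns a list of tuples

list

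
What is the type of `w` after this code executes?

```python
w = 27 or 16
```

'or' returns the first truthy value (27, which is int)

int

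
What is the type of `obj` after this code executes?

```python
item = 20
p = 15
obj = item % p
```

int % int returns int (20 % 15 = 5)

int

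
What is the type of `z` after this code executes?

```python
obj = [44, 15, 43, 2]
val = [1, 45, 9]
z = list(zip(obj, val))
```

list(zip(...)) returns a list of tuples

list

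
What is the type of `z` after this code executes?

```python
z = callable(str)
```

callable() returns bool

bool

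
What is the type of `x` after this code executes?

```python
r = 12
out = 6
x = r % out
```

int % int returns int (12 % 6 = 0)

int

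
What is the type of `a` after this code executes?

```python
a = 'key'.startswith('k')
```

str.startswith() returns bool

bool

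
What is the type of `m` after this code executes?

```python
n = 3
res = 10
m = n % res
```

int % int returns int (3 % 10 = 3)

int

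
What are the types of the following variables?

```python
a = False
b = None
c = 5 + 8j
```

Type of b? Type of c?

b is NoneType; c is complex

NoneType, complex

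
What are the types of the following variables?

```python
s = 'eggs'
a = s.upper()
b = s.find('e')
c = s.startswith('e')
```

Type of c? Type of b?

str.startswith() returns bool; str.find() returns int

bool, int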